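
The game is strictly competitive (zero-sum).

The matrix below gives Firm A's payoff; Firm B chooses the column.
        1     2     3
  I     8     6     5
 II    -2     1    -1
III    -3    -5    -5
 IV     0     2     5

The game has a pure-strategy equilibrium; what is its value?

5

Row minima: 5, -2, -5, 0 → Firm A's maximin is 5.
Column maxima: 8, 6, 5 → Firm B's minimax is 5.
They coincide at (I, 3), so the value is 5.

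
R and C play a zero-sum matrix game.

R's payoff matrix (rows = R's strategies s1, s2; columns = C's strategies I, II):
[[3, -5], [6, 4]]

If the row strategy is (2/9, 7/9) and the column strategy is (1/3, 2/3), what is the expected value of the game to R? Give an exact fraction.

Against (1/3, 2/3), each row's expected payoff is s1: -7/3; s2: 14/3.
Taking the (2/9, 7/9)-weighted average: (2/9)·(-7/3) + (7/9)·(14/3) = 28/9.

28/9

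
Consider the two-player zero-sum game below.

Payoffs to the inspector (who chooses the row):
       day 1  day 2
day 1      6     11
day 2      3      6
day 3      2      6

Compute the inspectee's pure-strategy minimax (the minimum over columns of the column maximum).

6

The worst case (largest entry) in each column is day 1: 6, day 2: 11.
The best (smallest) of these is 6.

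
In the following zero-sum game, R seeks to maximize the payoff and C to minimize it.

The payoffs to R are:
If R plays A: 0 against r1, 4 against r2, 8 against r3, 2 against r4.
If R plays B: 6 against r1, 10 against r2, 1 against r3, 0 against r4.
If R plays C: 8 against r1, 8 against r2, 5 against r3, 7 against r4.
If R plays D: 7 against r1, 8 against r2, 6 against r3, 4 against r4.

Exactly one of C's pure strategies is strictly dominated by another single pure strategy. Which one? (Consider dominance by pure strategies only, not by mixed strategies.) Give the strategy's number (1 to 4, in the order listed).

C prefers columns that give R less. Compare r2 with r4: 2 < 4, 0 < 10, 7 < 8, 4 < 8.
So r4 strictly dominates r2 for C; r2 is strictly dominated.

2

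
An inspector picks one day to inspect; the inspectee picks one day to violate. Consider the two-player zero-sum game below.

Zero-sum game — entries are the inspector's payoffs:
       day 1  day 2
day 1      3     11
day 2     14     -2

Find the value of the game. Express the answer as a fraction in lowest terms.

Row minima are 3 and -2, so the inspector's maximin is 3; column maxima are 14 and 11, so the inspectee's minimax is 11. These differ, so the equilibrium is in mixed strategies.
Let the inspector play day 1 with probability p. The inspectee is indifferent when 3p + 14(1−p) = 11p − 2(1−p), giving p = 2/3.
Let the inspectee play day 1 with probability q. The inspector is indifferent when 3q + 11(1−q) = 14q − 2(1−q), giving q = 13/24.
The value is 3·(13/24) + (11)·(11/24) = 20/3.

20/3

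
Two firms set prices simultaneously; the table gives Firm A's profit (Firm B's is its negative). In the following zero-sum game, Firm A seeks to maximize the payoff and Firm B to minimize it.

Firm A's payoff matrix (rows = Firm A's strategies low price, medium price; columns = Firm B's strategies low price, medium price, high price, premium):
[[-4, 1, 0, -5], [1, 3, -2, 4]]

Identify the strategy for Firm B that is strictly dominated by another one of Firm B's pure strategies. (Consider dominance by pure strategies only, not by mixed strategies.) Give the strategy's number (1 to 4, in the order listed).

2

Firm B prefers columns that give Firm A less. Compare medium price with low price: -4 < 1, 1 < 3.
So low price strictly dominates medium price for Firm B; medium price is strictly dominated.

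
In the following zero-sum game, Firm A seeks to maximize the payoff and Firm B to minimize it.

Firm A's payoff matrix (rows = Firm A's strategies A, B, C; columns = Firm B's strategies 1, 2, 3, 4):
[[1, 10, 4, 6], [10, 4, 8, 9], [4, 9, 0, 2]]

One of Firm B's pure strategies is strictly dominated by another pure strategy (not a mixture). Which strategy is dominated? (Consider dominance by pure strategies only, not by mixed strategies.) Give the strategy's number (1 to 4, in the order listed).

4

Firm B prefers columns that give Firm A less. Compare 4 with 3: 4 < 6, 8 < 9, 0 < 2.
So 3 strictly dominates 4 for Firm B; 4 is strictly dominated.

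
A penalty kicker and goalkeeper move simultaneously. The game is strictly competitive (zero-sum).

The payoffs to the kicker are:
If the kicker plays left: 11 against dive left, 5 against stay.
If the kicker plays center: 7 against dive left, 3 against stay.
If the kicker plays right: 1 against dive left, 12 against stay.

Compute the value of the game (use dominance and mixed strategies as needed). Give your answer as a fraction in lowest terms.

127/17

Row center is strictly dominated by row left, so the kicker never plays it.
The remaining 2×2 game on (left, right) × (dive left, stay) has no saddle point. Let the kicker play left with probability p; indifference gives 11p + (1−p) = 5p + 12(1−p), so p = 11/17.
Similarly the goalkeeper's optimal q on dive left is 7/17, and the value is 11·(7/17) + (5)·(10/17) = 127/17.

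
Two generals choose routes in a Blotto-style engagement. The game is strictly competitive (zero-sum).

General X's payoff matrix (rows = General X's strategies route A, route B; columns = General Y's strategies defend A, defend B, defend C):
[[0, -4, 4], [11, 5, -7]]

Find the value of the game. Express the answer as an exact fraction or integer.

-2/5

Column defend A is strictly dominated by defend B for General Y (it gives General X more in every row).
The remaining 2×2 game on (route A, route B) × (defend B, defend C) has no saddle point. Let General X play route A with probability p; indifference gives −4p + 5(1−p) = 4p − 7(1−p), so p = 3/5.
Similarly General Y's optimal q on defend B is 11/20, and the value is -4·(11/20) + (4)·(9/20) = -2/5.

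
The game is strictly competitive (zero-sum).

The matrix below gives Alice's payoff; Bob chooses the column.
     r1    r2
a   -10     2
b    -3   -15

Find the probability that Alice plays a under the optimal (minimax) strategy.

Row minima are -10 and -15, so Alice's maximin is -10; column maxima are -3 and 2, so Bob's minimax is -3. These differ, so the equilibrium is in mixed strategies.
Let Alice play a with probability p. Bob is indifferent when −10p − 3(1−p) = 2p − 15(1−p), giving p = 1/2.

1/2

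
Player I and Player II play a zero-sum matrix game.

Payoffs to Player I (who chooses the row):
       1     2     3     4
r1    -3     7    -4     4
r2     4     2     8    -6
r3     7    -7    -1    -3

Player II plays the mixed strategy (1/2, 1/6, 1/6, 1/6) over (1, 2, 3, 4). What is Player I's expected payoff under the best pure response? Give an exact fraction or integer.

8/3

r1: (-3)·(1/2) + (7)·(1/6) + (-4)·(1/6) + (4)·(1/6) = -1/3.
r2: (4)·(1/2) + (2)·(1/6) + (8)·(1/6) + (-6)·(1/6) = 8/3.
r3: (7)·(1/2) + (-7)·(1/6) + (-1)·(1/6) + (-3)·(1/6) = 5/3.
The best pure response is r2 with expected payoff 8/3.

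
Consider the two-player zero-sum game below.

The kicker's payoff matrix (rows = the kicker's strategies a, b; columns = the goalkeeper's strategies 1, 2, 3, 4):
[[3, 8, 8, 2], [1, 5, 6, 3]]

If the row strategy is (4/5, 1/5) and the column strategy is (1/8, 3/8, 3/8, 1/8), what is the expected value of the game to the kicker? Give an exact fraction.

Against (1/8, 3/8, 3/8, 1/8), each row's expected payoff is a: 53/8; b: 37/8.
Taking the (4/5, 1/5)-weighted average: (4/5)·(53/8) + (1/5)·(37/8) = 249/40.

249/40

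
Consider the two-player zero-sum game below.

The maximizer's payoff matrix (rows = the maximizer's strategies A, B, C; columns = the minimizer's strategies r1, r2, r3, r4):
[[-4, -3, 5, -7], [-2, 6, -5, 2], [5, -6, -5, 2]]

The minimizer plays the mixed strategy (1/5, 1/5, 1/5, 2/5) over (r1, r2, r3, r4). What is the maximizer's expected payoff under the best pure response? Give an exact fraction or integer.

3/5

A: (-4)·(1/5) + (-3)·(1/5) + (5)·(1/5) + (-7)·(2/5) = -16/5.
B: (-2)·(1/5) + (6)·(1/5) + (-5)·(1/5) + (2)·(2/5) = 3/5.
C: (5)·(1/5) + (-6)·(1/5) + (-5)·(1/5) + (2)·(2/5) = -2/5.
The best pure response is B with expected payoff 3/5.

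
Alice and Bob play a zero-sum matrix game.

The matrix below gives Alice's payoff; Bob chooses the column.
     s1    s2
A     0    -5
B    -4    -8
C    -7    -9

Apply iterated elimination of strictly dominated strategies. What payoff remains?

Row B is strictly dominated by row A (0>-4, -5>-8); eliminate B.
Row C is strictly dominated by row A (0>-7, -5>-9); eliminate C.
Column s1 is strictly dominated by s2 for Bob (-5<0); eliminate s1.
Only (A, s2) remains, with payoff -5.

-5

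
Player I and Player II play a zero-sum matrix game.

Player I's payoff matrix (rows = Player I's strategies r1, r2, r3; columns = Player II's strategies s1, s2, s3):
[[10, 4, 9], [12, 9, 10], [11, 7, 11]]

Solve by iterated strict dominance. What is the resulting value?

9

Column s1 is strictly dominated by s2 for Player II (4<10, 9<12, 7<11); eliminate s1.
Row r1 is strictly dominated by row r2 (9>4, 10>9); eliminate r1.
Column s3 is strictly dominated by s2 for Player II (9<10, 7<11); eliminate s3.
Row r3 is strictly dominated by row r2 (9>7); eliminate r3.
Only (r2, s2) remains, with payoff 9.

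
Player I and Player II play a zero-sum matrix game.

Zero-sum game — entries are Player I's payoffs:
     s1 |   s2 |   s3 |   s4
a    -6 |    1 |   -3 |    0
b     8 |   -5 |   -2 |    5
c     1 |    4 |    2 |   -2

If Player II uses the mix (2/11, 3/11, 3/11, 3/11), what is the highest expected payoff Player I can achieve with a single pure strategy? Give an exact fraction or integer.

14/11

a: (-6)·(2/11) + (1)·(3/11) + (-3)·(3/11) + (0)·(3/11) = -18/11.
b: (8)·(2/11) + (-5)·(3/11) + (-2)·(3/11) + (5)·(3/11) = 10/11.
c: (1)·(2/11) + (4)·(3/11) + (2)·(3/11) + (-2)·(3/11) = 14/11.
The best pure response is c with expected payoff 14/11.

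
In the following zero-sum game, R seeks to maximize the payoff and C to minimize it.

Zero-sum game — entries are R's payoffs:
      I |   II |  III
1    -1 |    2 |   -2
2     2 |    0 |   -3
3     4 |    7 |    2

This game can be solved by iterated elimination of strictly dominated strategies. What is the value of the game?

2

Row 1 is strictly dominated by row 3 (4>-1, 7>2, 2>-2); eliminate 1.
Column I is strictly dominated by III for C (-3<2, 2<4); eliminate I.
Column II is strictly dominated by III for C (-3<0, 2<7); eliminate II.
Row 2 is strictly dominated by row 3 (2>-3); eliminate 2.
Only (3, III) remains, with payoff 2.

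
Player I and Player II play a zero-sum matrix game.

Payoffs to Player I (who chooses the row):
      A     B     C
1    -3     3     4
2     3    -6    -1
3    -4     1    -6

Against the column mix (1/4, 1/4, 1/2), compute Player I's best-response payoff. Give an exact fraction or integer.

2

1: (-3)·(1/4) + (3)·(1/4) + (4)·(1/2) = 2.
2: (3)·(1/4) + (-6)·(1/4) + (-1)·(1/2) = -5/4.
3: (-4)·(1/4) + (1)·(1/4) + (-6)·(1/2) = -15/4.
The best pure response is 1 with expected payoff 2.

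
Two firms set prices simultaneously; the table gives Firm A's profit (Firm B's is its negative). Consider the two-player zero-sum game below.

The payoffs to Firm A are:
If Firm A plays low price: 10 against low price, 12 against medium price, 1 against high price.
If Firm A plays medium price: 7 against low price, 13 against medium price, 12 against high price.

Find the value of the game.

Column medium price is strictly dominated by low price for Firm B (it gives Firm A more in every row).
The remaining 2×2 game on (low price, medium price) × (low price, high price) has no saddle point. Let Firm A play low price with probability p; indifference gives 10p + 7(1−p) = p + 12(1−p), so p = 5/14.
Similarly Firm B's optimal q on low price is 11/14, and the value is 10·(11/14) + (1)·(3/14) = 113/14.

113/14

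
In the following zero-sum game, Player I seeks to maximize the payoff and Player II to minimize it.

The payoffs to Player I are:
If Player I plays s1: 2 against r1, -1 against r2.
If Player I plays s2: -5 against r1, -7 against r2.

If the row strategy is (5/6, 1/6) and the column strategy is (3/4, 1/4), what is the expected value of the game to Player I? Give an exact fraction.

1/8

Against (3/4, 1/4), each row's expected payoff is s1: 5/4; s2: -11/2.
Taking the (5/6, 1/6)-weighted average: (5/6)·(5/4) + (1/6)·(-11/2) = 1/8.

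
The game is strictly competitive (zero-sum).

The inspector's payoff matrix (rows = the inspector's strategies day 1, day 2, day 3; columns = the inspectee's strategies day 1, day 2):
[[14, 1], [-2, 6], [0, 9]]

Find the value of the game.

Row day 2 is strictly dominated by row day 3, so the inspector never plays it.
The remaining 2×2 game on (day 1, day 3) × (day 1, day 2) has no saddle point. Let the inspector play day 1 with probability p; indifference gives 14p = p + 9(1−p), so p = 9/22.
Similarly the inspectee's optimal q on day 1 is 4/11, and the value is 14·(4/11) + (1)·(7/11) = 63/11.

63/11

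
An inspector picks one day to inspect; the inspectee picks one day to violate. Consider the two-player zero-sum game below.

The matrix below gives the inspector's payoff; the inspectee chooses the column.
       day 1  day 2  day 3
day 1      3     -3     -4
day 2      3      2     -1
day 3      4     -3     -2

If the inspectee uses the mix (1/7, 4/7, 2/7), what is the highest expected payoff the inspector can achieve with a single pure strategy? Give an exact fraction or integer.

day 1: (3)·(1/7) + (-3)·(4/7) + (-4)·(2/7) = -17/7.
day 2: (3)·(1/7) + (2)·(4/7) + (-1)·(2/7) = 9/7.
day 3: (4)·(1/7) + (-3)·(4/7) + (-2)·(2/7) = -12/7.
The best pure response is day 2 with expected payoff 9/7.

9/7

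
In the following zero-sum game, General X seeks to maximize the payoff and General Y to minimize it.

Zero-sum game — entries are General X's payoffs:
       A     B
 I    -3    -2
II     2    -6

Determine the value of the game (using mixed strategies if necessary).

-22/9

Row minima are -3 and -6, so General X's maximin is -3; column maxima are 2 and -2, so General Y's minimax is -2. These differ, so the equilibrium is in mixed strategies.
Let General X play I with probability p. General Y is indifferent when −3p + 2(1−p) = −2p − 6(1−p), giving p = 8/9.
Let General Y play A with probability q. General X is indifferent when −3q − 2(1−q) = 2q − 6(1−q), giving q = 4/9.
The value is -3·(4/9) + (-2)·(5/9) = -22/9.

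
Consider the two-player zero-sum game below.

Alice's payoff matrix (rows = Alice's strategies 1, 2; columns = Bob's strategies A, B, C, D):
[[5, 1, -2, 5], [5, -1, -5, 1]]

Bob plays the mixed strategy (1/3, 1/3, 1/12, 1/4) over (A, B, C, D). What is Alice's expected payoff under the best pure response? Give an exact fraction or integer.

37/12

1: (5)·(1/3) + (1)·(1/3) + (-2)·(1/12) + (5)·(1/4) = 37/12.
2: (5)·(1/3) + (-1)·(1/3) + (-5)·(1/12) + (1)·(1/4) = 7/6.
The best pure response is 1 with expected payoff 37/12.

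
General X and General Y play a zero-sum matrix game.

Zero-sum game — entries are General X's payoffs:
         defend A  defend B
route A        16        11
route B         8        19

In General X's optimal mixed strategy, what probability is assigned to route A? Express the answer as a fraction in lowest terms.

11/16

Row minima are 11 and 8, so General X's maximin is 11; column maxima are 16 and 19, so General Y's minimax is 16. These differ, so the equilibrium is in mixed strategies.
Let General X play route A with probability p. General Y is indifferent when 16p + 8(1−p) = 11p + 19(1−p), giving p = 11/16.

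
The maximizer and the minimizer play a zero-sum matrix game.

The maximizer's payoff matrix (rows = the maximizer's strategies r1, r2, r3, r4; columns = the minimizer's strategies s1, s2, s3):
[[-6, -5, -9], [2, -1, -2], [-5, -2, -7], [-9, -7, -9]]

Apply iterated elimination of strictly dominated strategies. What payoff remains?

Row r4 is strictly dominated by row r2 (2>-9, -1>-7, -2>-9); eliminate r4.
Row r3 is strictly dominated by row r2 (2>-5, -1>-2, -2>-7); eliminate r3.
Column s1 is strictly dominated by s3 for the minimizer (-9<-6, -2<2); eliminate s1.
Row r1 is strictly dominated by row r2 (-1>-5, -2>-9); eliminate r1.
Column s2 is strictly dominated by s3 for the minimizer (-2<-1); eliminate s2.
Only (r2, s3) remains, with payoff -2.

-2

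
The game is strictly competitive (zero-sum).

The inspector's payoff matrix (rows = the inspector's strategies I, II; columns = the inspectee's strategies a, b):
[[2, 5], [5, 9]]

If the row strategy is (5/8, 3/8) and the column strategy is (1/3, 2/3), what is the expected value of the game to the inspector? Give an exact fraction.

43/8

Against (1/3, 2/3), each row's expected payoff is I: 4; II: 23/3.
Taking the (5/8, 3/8)-weighted average: (5/8)·(4) + (3/8)·(23/3) = 43/8.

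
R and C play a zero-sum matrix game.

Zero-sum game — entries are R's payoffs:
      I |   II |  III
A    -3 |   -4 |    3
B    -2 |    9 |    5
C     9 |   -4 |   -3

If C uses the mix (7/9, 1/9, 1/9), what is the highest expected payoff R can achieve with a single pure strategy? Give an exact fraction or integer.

56/9

A: (-3)·(7/9) + (-4)·(1/9) + (3)·(1/9) = -22/9.
B: (-2)·(7/9) + (9)·(1/9) + (5)·(1/9) = 0.
C: (9)·(7/9) + (-4)·(1/9) + (-3)·(1/9) = 56/9.
The best pure response is C with expected payoff 56/9.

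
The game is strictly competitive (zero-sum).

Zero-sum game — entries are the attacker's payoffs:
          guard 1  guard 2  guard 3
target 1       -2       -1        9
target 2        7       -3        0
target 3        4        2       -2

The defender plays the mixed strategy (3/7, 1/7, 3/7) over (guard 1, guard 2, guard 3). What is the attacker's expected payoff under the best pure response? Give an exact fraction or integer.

20/7

target 1: (-2)·(3/7) + (-1)·(1/7) + (9)·(3/7) = 20/7.
target 2: (7)·(3/7) + (-3)·(1/7) + (0)·(3/7) = 18/7.
target 3: (4)·(3/7) + (2)·(1/7) + (-2)·(3/7) = 8/7.
The best pure response is target 1 with expected payoff 20/7.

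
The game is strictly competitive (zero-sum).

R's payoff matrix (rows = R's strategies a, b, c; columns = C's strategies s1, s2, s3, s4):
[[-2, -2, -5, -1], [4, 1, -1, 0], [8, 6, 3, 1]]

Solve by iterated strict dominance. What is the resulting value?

Column s2 is strictly dominated by s3 for C (-5<-2, -1<1, 3<6); eliminate s2.
Column s1 is strictly dominated by s3 for C (-5<-2, -1<4, 3<8); eliminate s1.
Row b is strictly dominated by row c (3>-1, 1>0); eliminate b.
Row a is strictly dominated by row c (3>-5, 1>-1); eliminate a.
Column s3 is strictly dominated by s4 for C (1<3); eliminate s3.
Only (c, s4) remains, with payoff 1.

1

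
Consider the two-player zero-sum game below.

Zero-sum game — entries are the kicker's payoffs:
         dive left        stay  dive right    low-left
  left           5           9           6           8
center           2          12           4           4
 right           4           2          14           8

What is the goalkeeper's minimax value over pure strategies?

The worst case (largest entry) in each column is dive left: 5, stay: 12, dive right: 14, low-left: 8.
The best (smallest) of these is 5.

5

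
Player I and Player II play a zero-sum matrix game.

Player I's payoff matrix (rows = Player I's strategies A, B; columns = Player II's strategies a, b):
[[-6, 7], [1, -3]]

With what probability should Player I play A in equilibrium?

4/17

Row minima are -6 and -3, so Player I's maximin is -3; column maxima are 1 and 7, so Player II's minimax is 1. These differ, so the equilibrium is in mixed strategies.
Let Player I play A with probability p. Player II is indifferent when −6p + (1−p) = 7p − 3(1−p), giving p = 4/17.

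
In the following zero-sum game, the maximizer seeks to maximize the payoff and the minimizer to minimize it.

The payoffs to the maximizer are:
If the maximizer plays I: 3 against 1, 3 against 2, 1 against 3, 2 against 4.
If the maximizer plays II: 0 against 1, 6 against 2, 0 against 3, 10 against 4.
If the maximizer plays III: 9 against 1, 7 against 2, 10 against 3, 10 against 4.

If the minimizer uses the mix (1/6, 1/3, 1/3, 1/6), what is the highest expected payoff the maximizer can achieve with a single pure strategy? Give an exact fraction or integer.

I: (3)·(1/6) + (3)·(1/3) + (1)·(1/3) + (2)·(1/6) = 13/6.
II: (0)·(1/6) + (6)·(1/3) + (0)·(1/3) + (10)·(1/6) = 11/3.
III: (9)·(1/6) + (7)·(1/3) + (10)·(1/3) + (10)·(1/6) = 53/6.
The best pure response is III with expected payoff 53/6.

53/6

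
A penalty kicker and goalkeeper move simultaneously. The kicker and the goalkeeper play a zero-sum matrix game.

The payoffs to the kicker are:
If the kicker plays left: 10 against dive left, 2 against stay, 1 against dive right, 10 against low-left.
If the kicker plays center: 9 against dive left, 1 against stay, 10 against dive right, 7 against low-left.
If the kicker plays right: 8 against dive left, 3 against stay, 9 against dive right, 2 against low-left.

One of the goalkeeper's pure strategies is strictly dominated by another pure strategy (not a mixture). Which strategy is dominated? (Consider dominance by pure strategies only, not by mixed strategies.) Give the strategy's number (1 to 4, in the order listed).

1

The goalkeeper prefers columns that give the kicker less. Compare dive left with stay: 2 < 10, 1 < 9, 3 < 8.
So stay strictly dominates dive left for the goalkeeper; dive left is strictly dominated.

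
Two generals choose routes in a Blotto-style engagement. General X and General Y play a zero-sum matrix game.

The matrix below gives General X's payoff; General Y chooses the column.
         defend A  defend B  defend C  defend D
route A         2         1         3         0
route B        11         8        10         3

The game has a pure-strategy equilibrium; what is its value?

Row minima: 0, 3 → General X's maximin is 3.
Column maxima: 11, 8, 10, 3 → General Y's minimax is 3.
They coincide at (route B, defend D), so the value is 3.

3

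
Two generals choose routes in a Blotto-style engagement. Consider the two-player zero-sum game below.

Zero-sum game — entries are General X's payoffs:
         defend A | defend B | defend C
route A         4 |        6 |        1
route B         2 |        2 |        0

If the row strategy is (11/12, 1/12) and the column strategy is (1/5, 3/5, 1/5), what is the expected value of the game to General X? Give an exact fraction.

87/20

Against (1/5, 3/5, 1/5), each row's expected payoff is route A: 23/5; route B: 8/5.
Taking the (11/12, 1/12)-weighted average: (11/12)·(23/5) + (1/12)·(8/5) = 87/20.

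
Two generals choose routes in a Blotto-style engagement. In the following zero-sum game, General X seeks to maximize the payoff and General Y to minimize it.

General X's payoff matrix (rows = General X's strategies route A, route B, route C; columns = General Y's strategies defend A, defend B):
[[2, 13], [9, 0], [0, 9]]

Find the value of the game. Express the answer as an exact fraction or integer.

Row route C is strictly dominated by row route A, so General X never plays it.
The remaining 2×2 game on (route A, route B) × (defend A, defend B) has no saddle point. Let General X play route A with probability p; indifference gives 2p + 9(1−p) = 13p, so p = 9/20.
Similarly General Y's optimal q on defend A is 13/20, and the value is 2·(13/20) + (13)·(7/20) = 117/20.

117/20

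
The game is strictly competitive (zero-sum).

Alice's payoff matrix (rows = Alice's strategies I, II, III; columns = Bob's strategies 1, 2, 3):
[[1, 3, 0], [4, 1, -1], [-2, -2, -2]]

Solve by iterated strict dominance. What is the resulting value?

0

Row III is strictly dominated by row I (1>-2, 3>-2, 0>-2); eliminate III.
Column 1 is strictly dominated by 3 for Bob (0<1, -1<4); eliminate 1.
Row II is strictly dominated by row I (3>1, 0>-1); eliminate II.
Column 2 is strictly dominated by 3 for Bob (0<3); eliminate 2.
Only (I, 3) remains, with payoff 0.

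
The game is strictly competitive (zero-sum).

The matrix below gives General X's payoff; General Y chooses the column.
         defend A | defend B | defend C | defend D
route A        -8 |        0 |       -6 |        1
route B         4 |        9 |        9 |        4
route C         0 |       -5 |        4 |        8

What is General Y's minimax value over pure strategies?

4

The worst case (largest entry) in each column is defend A: 4, defend B: 9, defend C: 9, defend D: 8.
The best (smallest) of these is 4.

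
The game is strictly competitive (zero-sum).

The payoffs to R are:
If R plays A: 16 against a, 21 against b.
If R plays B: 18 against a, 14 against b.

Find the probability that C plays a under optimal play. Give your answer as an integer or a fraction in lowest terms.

7/9

Row minima are 16 and 14, so R's maximin is 16; column maxima are 18 and 21, so C's minimax is 18. These differ, so the equilibrium is in mixed strategies.
Let C play a with probability q. R is indifferent when 16q + 21(1−q) = 18q + 14(1−q), giving q = 7/9.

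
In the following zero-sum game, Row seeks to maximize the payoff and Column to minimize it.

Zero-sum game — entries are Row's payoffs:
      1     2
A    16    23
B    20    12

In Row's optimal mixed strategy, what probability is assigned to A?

8/15

Row minima are 16 and 12, so Row's maximin is 16; column maxima are 20 and 23, so Column's minimax is 20. These differ, so the equilibrium is in mixed strategies.
Let Row play A with probability p. Column is indifferent when 16p + 20(1−p) = 23p + 12(1−p), giving p = 8/15.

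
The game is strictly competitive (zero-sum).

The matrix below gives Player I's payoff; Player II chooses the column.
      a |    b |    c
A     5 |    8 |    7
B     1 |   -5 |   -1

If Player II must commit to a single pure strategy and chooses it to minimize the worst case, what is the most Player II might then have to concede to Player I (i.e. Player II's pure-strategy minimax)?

5

The worst case (largest entry) in each column is a: 5, b: 8, c: 7.
The best (smallest) of these is 5.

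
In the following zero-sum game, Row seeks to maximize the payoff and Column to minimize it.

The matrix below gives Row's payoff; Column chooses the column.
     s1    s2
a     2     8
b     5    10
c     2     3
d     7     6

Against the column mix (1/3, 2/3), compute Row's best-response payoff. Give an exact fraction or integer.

a: (2)·(1/3) + (8)·(2/3) = 6.
b: (5)·(1/3) + (10)·(2/3) = 25/3.
c: (2)·(1/3) + (3)·(2/3) = 8/3.
d: (7)·(1/3) + (6)·(2/3) = 19/3.
The best pure response is b with expected payoff 25/3.

25/3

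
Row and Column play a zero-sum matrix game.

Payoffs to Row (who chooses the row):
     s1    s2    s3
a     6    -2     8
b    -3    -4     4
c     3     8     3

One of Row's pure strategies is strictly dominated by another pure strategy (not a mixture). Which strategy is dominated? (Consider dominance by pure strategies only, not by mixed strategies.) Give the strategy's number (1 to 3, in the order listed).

2

Compare b with a: 6 > -3, -2 > -4, 8 > 4.
So a strictly dominates b for Row; b is strictly dominated.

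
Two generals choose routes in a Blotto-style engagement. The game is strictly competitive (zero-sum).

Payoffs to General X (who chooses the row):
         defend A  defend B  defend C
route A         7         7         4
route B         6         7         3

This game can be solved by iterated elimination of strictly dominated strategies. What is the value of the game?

Column defend B is strictly dominated by defend C for General Y (4<7, 3<7); eliminate defend B.
Row route B is strictly dominated by row route A (7>6, 4>3); eliminate route B.
Column defend A is strictly dominated by defend C for General Y (4<7); eliminate defend A.
Only (route A, defend C) remains, with payoff 4.

4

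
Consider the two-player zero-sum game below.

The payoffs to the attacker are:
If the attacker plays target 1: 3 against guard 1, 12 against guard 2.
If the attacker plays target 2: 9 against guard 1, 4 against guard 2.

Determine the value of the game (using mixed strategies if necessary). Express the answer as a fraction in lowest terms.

48/7

Row minima are 3 and 4, so the attacker's maximin is 4; column maxima are 9 and 12, so the defender's minimax is 9. These differ, so the equilibrium is in mixed strategies.
Let the attacker play target 1 with probability p. The defender is indifferent when 3p + 9(1−p) = 12p + 4(1−p), giving p = 5/14.
Let the defender play guard 1 with probability q. The attacker is indifferent when 3q + 12(1−q) = 9q + 4(1−q), giving q = 4/7.
The value is 3·(4/7) + (12)·(3/7) = 48/7.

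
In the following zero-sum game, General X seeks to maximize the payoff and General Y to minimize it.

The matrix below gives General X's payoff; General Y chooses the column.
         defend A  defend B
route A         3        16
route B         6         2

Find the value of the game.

Row minima are 3 and 2, so General X's maximin is 3; column maxima are 6 and 16, so General Y's minimax is 6. These differ, so the equilibrium is in mixed strategies.
Let General X play route A with probability p. General Y is indifferent when 3p + 6(1−p) = 16p + 2(1−p), giving p = 4/17.
Let General Y play defend A with probability q. General X is indifferent when 3q + 16(1−q) = 6q + 2(1−q), giving q = 14/17.
The value is 3·(14/17) + (16)·(3/17) = 90/17.

90/17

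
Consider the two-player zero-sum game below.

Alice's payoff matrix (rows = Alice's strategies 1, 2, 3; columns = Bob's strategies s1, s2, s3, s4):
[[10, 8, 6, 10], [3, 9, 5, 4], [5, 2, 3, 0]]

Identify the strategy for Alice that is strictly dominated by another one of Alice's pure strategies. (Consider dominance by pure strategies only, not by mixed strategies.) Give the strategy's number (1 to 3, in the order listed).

Compare 3 with 1: 10 > 5, 8 > 2, 6 > 3, 10 > 0.
So 1 strictly dominates 3 for Alice; 3 is strictly dominated.

3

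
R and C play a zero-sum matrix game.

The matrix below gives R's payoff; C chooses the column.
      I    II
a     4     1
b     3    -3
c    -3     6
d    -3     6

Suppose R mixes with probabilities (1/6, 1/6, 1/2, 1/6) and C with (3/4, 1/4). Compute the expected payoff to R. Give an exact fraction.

7/24

Against (3/4, 1/4), each row's expected payoff is a: 13/4; b: 3/2; c: -3/4; d: -3/4.
Taking the (1/6, 1/6, 1/2, 1/6)-weighted average: (1/6)·(13/4) + (1/6)·(3/2) + (1/2)·(-3/4) + (1/6)·(-3/4) = 7/24.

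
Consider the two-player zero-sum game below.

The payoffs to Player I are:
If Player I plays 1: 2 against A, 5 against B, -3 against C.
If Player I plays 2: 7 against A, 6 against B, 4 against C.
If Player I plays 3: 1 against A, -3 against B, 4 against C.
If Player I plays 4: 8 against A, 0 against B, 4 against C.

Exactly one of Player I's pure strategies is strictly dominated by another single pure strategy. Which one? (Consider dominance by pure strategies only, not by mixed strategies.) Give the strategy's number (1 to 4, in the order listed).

Compare 1 with 2: 7 > 2, 6 > 5, 4 > -3.
So 2 strictly dominates 1 for Player I; 1 is strictly dominated.

1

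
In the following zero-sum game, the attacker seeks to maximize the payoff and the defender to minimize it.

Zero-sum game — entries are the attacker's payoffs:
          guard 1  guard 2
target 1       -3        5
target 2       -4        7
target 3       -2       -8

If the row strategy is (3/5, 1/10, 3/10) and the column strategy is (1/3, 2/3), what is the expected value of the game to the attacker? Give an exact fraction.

-1/15

Against (1/3, 2/3), each row's expected payoff is target 1: 7/3; target 2: 10/3; target 3: -6.
Taking the (3/5, 1/10, 3/10)-weighted average: (3/5)·(7/3) + (1/10)·(10/3) + (3/10)·(-6) = -1/15.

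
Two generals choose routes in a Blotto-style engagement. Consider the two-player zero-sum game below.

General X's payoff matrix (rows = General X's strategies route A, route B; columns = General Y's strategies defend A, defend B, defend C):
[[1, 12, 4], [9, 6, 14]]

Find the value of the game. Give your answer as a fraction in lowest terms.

51/7

Column defend C is strictly dominated by defend A for General Y (it gives General X more in every row).
The remaining 2×2 game on (route A, route B) × (defend A, defend B) has no saddle point. Let General X play route A with probability p; indifference gives p + 9(1−p) = 12p + 6(1−p), so p = 3/14.
Similarly General Y's optimal q on defend A is 3/7, and the value is 1·(3/7) + (12)·(4/7) = 51/7.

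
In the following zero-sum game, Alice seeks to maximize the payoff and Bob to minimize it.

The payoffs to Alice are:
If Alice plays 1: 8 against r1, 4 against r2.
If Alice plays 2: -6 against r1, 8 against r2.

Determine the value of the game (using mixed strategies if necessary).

Row minima are 4 and -6, so Alice's maximin is 4; column maxima are 8 and 8, so Bob's minimax is 8. These differ, so the equilibrium is in mixed strategies.
Let Alice play 1 with probability p. Bob is indifferent when 8p − 6(1−p) = 4p + 8(1−p), giving p = 7/9.
Let Bob play r1 with probability q. Alice is indifferent when 8q + 4(1−q) = −6q + 8(1−q), giving q = 2/9.
The value is 8·(2/9) + (4)·(7/9) = 44/9.

44/9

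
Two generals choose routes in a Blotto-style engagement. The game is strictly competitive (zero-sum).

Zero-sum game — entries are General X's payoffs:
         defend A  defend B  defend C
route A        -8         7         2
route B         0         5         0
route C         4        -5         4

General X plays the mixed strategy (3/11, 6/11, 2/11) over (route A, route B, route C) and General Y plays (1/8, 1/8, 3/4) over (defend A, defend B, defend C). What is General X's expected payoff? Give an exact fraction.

Against (1/8, 1/8, 3/4), each row's expected payoff is route A: 11/8; route B: 5/8; route C: 23/8.
Taking the (3/11, 6/11, 2/11)-weighted average: (3/11)·(11/8) + (6/11)·(5/8) + (2/11)·(23/8) = 109/88.

109/88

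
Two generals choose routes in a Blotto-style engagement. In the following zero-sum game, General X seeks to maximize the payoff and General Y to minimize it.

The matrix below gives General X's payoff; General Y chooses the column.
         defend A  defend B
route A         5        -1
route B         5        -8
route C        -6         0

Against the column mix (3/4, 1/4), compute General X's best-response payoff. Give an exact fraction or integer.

7/2

route A: (5)·(3/4) + (-1)·(1/4) = 7/2.
route B: (5)·(3/4) + (-8)·(1/4) = 7/4.
route C: (-6)·(3/4) + (0)·(1/4) = -9/2.
The best pure response is route A with expected payoff 7/2.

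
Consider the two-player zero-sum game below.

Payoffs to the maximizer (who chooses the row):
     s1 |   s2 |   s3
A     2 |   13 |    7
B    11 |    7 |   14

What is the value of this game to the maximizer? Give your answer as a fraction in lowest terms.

Column s3 is strictly dominated by s1 for the minimizer (it gives the maximizer more in every row).
The remaining 2×2 game on (A, B) × (s1, s2) has no saddle point. Let the maximizer play A with probability p; indifference gives 2p + 11(1−p) = 13p + 7(1−p), so p = 4/15.
Similarly the minimizer's optimal q on s1 is 2/5, and the value is 2·(2/5) + (13)·(3/5) = 43/5.

43/5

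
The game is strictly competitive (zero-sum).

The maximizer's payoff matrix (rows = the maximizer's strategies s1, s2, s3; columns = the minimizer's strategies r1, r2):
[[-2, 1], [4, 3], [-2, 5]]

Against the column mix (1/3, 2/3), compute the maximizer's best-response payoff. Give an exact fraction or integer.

s1: (-2)·(1/3) + (1)·(2/3) = 0.
s2: (4)·(1/3) + (3)·(2/3) = 10/3.
s3: (-2)·(1/3) + (5)·(2/3) = 8/3.
The best pure response is s2 with expected payoff 10/3.

10/3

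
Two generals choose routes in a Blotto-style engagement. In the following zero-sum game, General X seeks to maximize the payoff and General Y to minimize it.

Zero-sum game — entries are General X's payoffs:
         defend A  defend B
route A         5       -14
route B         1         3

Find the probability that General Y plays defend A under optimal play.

Row minima are -14 and 1, so General X's maximin is 1; column maxima are 5 and 3, so General Y's minimax is 3. These differ, so the equilibrium is in mixed strategies.
Let General Y play defend A with probability q. General X is indifferent when 5q − 14(1−q) = q + 3(1−q), giving q = 17/21.

17/21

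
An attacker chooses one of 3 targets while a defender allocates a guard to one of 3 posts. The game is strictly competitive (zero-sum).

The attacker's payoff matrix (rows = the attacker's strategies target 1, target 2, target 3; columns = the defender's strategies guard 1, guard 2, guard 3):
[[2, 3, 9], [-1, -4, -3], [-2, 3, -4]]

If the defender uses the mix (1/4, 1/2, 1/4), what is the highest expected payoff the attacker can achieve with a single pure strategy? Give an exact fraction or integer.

17/4

target 1: (2)·(1/4) + (3)·(1/2) + (9)·(1/4) = 17/4.
target 2: (-1)·(1/4) + (-4)·(1/2) + (-3)·(1/4) = -3.
target 3: (-2)·(1/4) + (3)·(1/2) + (-4)·(1/4) = 0.
The best pure response is target 1 with expected payoff 17/4.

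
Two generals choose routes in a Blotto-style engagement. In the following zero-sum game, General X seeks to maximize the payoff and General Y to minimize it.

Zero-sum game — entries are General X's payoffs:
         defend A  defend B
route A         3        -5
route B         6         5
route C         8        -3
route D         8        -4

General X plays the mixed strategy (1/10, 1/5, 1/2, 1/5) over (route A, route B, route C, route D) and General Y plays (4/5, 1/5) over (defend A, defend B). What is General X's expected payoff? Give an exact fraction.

Against (4/5, 1/5), each row's expected payoff is route A: 7/5; route B: 29/5; route C: 29/5; route D: 28/5.
Taking the (1/10, 1/5, 1/2, 1/5)-weighted average: (1/10)·(7/5) + (1/5)·(29/5) + (1/2)·(29/5) + (1/5)·(28/5) = 133/25.

133/25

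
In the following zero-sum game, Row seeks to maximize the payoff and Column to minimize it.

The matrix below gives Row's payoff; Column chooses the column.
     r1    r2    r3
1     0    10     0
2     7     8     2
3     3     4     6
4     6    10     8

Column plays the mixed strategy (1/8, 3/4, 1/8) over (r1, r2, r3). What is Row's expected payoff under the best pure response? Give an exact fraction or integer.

37/4

1: (0)·(1/8) + (10)·(3/4) + (0)·(1/8) = 15/2.
2: (7)·(1/8) + (8)·(3/4) + (2)·(1/8) = 57/8.
3: (3)·(1/8) + (4)·(3/4) + (6)·(1/8) = 33/8.
4: (6)·(1/8) + (10)·(3/4) + (8)·(1/8) = 37/4.
The best pure response is 4 with expected payoff 37/4.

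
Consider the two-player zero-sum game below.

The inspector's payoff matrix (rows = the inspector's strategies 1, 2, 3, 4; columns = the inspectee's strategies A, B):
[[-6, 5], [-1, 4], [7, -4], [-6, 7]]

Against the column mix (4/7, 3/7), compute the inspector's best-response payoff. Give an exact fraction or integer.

1: (-6)·(4/7) + (5)·(3/7) = -9/7.
2: (-1)·(4/7) + (4)·(3/7) = 8/7.
3: (7)·(4/7) + (-4)·(3/7) = 16/7.
4: (-6)·(4/7) + (7)·(3/7) = -3/7.
The best pure response is 3 with expected payoff 16/7.

16/7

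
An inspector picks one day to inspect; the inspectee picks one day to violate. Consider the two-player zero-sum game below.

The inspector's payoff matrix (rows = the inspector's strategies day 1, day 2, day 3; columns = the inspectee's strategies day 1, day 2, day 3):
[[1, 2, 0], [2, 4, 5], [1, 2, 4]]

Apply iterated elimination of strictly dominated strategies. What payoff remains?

Row day 1 is strictly dominated by row day 2 (2>1, 4>2, 5>0); eliminate day 1.
Row day 3 is strictly dominated by row day 2 (2>1, 4>2, 5>4); eliminate day 3.
Column day 2 is strictly dominated by day 1 for the inspectee (2<4); eliminate day 2.
Column day 3 is strictly dominated by day 1 for the inspectee (2<5); eliminate day 3.
Only (day 2, day 1) remains, with payoff 2.

2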